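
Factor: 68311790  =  2^1*5^1*397^1 *17207^1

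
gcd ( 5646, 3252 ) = 6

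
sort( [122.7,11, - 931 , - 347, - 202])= [-931, - 347, - 202, 11, 122.7] 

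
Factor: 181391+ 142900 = 3^1*11^1*31^1*317^1= 324291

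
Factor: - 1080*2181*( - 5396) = 12710170080= 2^5*3^4*5^1*19^1*71^1 * 727^1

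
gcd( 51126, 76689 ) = 25563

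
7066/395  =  7066/395 = 17.89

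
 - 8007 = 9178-17185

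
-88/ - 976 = 11/122 = 0.09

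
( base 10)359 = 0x167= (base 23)FE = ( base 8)547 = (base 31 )bi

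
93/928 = 93/928 = 0.10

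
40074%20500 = 19574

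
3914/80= 1957/40 = 48.92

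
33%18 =15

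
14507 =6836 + 7671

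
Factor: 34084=2^2*8521^1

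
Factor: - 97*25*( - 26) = 2^1*5^2 * 13^1*97^1 = 63050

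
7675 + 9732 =17407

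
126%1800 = 126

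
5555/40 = 1111/8 = 138.88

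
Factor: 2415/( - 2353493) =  - 3^1 * 5^1*7^1*23^1*1291^(-1 )*1823^( - 1)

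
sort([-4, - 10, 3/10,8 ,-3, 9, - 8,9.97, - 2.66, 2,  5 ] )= [ - 10, - 8,  -  4,- 3, - 2.66,3/10, 2,5,8, 9,9.97 ] 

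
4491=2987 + 1504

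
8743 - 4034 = 4709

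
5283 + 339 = 5622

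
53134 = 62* 857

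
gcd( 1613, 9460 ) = 1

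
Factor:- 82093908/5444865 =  - 27364636/1814955  =  - 2^2*3^(  -  1)*5^( - 1 )*13^1*19^1*27697^1*120997^(  -  1)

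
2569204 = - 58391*(-44)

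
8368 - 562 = 7806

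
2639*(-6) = -15834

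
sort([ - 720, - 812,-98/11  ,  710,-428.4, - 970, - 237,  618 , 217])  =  [ - 970, - 812, - 720, - 428.4, - 237, - 98/11, 217, 618,710] 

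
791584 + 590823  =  1382407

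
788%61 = 56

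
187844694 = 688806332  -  500961638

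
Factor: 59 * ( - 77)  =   - 7^1*11^1*59^1 = - 4543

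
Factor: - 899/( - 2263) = 29^1*73^( - 1) = 29/73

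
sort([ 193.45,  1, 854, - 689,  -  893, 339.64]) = [ - 893 , - 689, 1 , 193.45,339.64,854 ] 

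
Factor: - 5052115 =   -  5^1*1010423^1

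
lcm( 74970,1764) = 149940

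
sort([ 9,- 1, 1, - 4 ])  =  [ - 4,-1,1  ,  9] 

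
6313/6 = 1052+1/6=1052.17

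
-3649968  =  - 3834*952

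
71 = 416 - 345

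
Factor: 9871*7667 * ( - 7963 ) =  - 602647460591 =- 11^1*  17^1*41^1 * 7963^1 * 9871^1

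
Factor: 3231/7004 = 2^( - 2 )*3^2*17^ ( - 1 ) * 103^( - 1) * 359^1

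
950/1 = 950   =  950.00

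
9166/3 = 9166/3 = 3055.33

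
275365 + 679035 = 954400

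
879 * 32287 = 28380273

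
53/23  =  2 + 7/23 = 2.30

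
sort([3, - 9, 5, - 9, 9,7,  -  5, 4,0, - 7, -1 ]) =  [ - 9,  -  9,-7,-5, - 1, 0 , 3, 4, 5, 7, 9] 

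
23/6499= 23/6499 = 0.00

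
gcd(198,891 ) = 99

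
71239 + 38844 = 110083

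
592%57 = 22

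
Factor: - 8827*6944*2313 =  - 141774613344 = - 2^5*3^2*7^2 * 13^1*31^1*97^1*257^1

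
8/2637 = 8/2637 = 0.00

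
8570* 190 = 1628300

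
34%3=1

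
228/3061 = 228/3061 = 0.07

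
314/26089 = 314/26089 = 0.01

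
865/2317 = 865/2317 = 0.37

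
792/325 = 2+142/325 = 2.44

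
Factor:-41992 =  - 2^3*29^1*181^1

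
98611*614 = 60547154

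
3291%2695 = 596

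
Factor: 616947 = 3^1*17^1*12097^1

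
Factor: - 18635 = - 5^1 * 3727^1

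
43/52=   43/52 = 0.83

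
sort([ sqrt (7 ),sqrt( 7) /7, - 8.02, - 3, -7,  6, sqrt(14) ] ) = [  -  8.02 ,-7, - 3,sqrt(7) /7, sqrt(7 ),sqrt(14 ),6] 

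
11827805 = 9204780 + 2623025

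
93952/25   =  3758 + 2/25   =  3758.08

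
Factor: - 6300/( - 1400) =9/2 = 2^( - 1 )*3^2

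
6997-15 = 6982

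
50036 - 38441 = 11595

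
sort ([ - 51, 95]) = [ - 51 , 95 ] 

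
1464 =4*366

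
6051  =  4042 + 2009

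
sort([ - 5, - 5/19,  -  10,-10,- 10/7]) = [ - 10, - 10 ,-5, - 10/7,  -  5/19]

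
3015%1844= 1171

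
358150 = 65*5510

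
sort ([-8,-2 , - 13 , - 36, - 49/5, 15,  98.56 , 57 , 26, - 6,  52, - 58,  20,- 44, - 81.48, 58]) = [-81.48,- 58, - 44, - 36, - 13 , -49/5, - 8 , - 6 ,- 2,  15, 20,26,  52, 57,  58,98.56]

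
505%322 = 183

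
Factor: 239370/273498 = 505/577 = 5^1*101^1 * 577^(-1)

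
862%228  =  178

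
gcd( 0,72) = 72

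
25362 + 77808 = 103170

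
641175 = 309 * 2075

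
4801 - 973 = 3828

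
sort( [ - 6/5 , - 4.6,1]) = [ - 4.6, - 6/5, 1]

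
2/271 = 2/271 =0.01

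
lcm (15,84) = 420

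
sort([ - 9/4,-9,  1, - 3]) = [  -  9, - 3, - 9/4,1]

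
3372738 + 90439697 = 93812435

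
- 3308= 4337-7645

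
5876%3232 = 2644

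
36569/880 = 41 + 489/880 = 41.56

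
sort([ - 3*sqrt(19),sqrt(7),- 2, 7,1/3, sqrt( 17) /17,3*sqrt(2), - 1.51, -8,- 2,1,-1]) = [-3*sqrt( 19), - 8,- 2,-2, - 1.51, - 1,sqrt(17 )/17, 1/3,  1, sqrt( 7 ),3*sqrt ( 2 ) , 7]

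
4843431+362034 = 5205465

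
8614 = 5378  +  3236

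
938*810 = 759780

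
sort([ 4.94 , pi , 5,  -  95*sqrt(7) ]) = [ - 95 * sqrt(7) , pi,4.94, 5 ]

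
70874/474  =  35437/237= 149.52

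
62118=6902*9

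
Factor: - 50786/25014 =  - 67/33= - 3^(-1 )*11^( - 1 )*67^1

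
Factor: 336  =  2^4*3^1 * 7^1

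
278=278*1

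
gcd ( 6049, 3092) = 1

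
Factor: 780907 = 269^1 * 2903^1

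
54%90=54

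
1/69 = 1/69 = 0.01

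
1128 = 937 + 191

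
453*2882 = 1305546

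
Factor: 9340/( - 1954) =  - 4670/977 = - 2^1*  5^1*467^1*977^( - 1)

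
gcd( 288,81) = 9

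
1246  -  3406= - 2160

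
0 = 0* ( - 3657 )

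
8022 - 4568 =3454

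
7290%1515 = 1230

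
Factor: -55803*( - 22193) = 3^1*11^1*19^1*89^1 * 22193^1 =1238435979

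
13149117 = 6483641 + 6665476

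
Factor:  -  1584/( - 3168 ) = 2^(  -  1 ) = 1/2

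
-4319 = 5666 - 9985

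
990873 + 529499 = 1520372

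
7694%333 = 35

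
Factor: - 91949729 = - 91949729^1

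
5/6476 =5/6476 = 0.00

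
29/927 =29/927 =0.03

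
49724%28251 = 21473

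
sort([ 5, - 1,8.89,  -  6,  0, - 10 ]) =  [  -  10, - 6, - 1, 0, 5  ,  8.89]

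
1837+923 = 2760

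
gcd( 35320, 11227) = 1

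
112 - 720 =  - 608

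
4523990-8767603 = - 4243613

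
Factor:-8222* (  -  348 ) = 2861256 = 2^3*3^1* 29^1 * 4111^1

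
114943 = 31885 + 83058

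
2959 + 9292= 12251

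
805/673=805/673 = 1.20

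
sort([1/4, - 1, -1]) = [ - 1,  -  1,1/4]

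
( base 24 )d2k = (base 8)16604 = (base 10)7556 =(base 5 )220211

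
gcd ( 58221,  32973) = 3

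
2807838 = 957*2934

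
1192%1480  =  1192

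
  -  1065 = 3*(  -  355) 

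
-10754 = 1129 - 11883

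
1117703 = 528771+588932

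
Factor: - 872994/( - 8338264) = 2^(-2 )*3^1*11^ ( - 1 )*19^( - 1 )*83^1*1753^1*4987^( - 1)= 436497/4169132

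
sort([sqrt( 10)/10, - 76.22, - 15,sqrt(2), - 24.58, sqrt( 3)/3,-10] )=[  -  76.22,-24.58, - 15, - 10,sqrt(10 ) /10,sqrt(3)/3, sqrt( 2)] 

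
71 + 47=118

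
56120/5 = 11224 = 11224.00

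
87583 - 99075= - 11492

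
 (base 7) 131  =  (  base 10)71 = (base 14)51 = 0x47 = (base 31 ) 29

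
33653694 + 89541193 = 123194887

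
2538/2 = 1269 = 1269.00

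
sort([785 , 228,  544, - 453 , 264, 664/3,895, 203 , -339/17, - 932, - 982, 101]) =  [-982 , - 932,  -  453, - 339/17,101, 203, 664/3,  228, 264 , 544 , 785 , 895 ] 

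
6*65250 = 391500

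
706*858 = 605748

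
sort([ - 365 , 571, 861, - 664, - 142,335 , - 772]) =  [-772, - 664, - 365, - 142 , 335, 571,  861 ] 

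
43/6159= 43/6159=0.01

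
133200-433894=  - 300694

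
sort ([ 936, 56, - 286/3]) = [-286/3,56,936] 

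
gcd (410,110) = 10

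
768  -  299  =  469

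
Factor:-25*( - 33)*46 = 2^1 * 3^1* 5^2*11^1*23^1 = 37950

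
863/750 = 1 + 113/750  =  1.15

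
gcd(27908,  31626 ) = 2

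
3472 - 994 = 2478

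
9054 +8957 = 18011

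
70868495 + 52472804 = 123341299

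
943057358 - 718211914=224845444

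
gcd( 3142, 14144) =2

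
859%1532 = 859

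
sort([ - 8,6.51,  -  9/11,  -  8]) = [ - 8, - 8,  -  9/11 , 6.51 ] 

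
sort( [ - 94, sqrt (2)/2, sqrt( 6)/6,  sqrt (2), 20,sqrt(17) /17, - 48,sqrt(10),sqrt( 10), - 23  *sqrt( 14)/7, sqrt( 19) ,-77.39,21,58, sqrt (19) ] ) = [-94, - 77.39, - 48,-23*sqrt( 14)/7,sqrt( 17)/17, sqrt( 6 ) /6, sqrt(2)/2,  sqrt(2),  sqrt(10 ),sqrt( 10 ), sqrt( 19),  sqrt( 19 ),20,21, 58 ]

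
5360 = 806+4554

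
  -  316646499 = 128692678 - 445339177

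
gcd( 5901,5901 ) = 5901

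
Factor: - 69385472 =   -  2^8 * 13^1*20849^1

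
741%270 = 201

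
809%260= 29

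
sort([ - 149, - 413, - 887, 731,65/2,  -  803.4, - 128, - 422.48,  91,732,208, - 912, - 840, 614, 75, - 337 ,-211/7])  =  [ - 912, - 887, - 840, - 803.4,  -  422.48, - 413 , - 337,- 149, - 128, - 211/7,65/2 , 75, 91, 208 , 614,731,  732]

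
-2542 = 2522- 5064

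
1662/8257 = 1662/8257 =0.20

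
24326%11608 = 1110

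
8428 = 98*86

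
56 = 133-77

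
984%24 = 0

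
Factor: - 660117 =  - 3^1*19^1* 37^1 *313^1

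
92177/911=101+ 166/911 =101.18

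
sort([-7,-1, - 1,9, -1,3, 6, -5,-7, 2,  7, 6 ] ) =[  -  7, - 7, - 5, - 1, - 1, - 1,2, 3,6,  6,7,9]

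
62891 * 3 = 188673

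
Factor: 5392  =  2^4*337^1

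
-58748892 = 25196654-83945546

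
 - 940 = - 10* 94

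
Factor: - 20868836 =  - 2^2*41^1  *  127249^1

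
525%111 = 81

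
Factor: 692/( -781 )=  - 2^2*11^( - 1) * 71^( - 1)*173^1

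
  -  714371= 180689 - 895060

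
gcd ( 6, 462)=6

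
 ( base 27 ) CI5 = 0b10010000010111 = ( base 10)9239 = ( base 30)A7T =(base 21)KJK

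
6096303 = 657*9279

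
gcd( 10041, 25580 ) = 1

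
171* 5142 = 879282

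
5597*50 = 279850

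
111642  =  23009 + 88633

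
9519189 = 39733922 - 30214733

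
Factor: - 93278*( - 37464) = 2^4*3^1* 7^1*223^1*46639^1 = 3494566992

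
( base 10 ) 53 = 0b110101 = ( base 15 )38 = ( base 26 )21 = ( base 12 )45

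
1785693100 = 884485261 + 901207839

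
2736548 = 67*40844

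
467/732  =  467/732 = 0.64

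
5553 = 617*9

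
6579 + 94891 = 101470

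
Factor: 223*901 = 200923 = 17^1*53^1*223^1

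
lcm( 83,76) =6308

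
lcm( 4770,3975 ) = 23850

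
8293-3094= 5199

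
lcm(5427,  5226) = 141102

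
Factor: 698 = 2^1*349^1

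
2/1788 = 1/894 = 0.00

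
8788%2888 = 124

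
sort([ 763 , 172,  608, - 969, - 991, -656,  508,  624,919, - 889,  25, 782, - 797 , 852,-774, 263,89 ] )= [ - 991 ,-969, - 889, - 797, - 774,-656, 25,89,172, 263, 508,608, 624, 763,782 , 852, 919]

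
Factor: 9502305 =3^1*5^1*633487^1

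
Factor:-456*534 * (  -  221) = 53814384 = 2^4*3^2*13^1*17^1 * 19^1 * 89^1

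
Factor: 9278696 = 2^3*7^1*67^1*2473^1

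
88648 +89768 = 178416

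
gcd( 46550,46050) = 50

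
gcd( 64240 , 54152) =8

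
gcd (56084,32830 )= 14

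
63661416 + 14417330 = 78078746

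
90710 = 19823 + 70887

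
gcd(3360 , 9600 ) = 480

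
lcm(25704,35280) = 1799280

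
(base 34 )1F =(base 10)49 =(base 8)61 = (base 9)54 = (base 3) 1211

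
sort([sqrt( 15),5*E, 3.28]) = [ 3.28, sqrt(15), 5 * E]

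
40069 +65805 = 105874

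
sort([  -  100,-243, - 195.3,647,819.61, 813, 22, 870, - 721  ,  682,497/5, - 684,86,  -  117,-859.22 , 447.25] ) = [ - 859.22, - 721, - 684, - 243, - 195.3, - 117, - 100,22,86, 497/5,447.25,647, 682,813,819.61 , 870] 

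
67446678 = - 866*( -77883)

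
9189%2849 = 642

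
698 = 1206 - 508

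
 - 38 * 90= - 3420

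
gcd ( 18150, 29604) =6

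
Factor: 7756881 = 3^1*11^1*235057^1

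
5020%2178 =664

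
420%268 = 152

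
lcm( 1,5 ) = 5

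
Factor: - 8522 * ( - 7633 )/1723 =2^1*17^1 * 449^1*1723^(-1 )*4261^1 = 65048426/1723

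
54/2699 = 54/2699 = 0.02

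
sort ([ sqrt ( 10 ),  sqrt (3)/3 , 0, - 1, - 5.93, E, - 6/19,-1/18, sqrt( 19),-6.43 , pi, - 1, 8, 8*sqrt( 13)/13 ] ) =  [ - 6.43,-5.93,-1 ,-1, - 6/19, - 1/18, 0, sqrt(3 ) /3,8*sqrt( 13 )/13,  E, pi , sqrt (10),sqrt ( 19 ),8] 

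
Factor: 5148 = 2^2 * 3^2*11^1*13^1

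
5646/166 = 34 + 1/83= 34.01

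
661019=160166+500853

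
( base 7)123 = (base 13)51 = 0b1000010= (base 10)66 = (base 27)2c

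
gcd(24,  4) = 4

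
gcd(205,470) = 5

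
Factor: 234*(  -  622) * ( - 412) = 2^4*3^2 * 13^1*103^1*311^1 = 59965776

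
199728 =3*66576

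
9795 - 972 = 8823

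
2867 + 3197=6064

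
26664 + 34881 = 61545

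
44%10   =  4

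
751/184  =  4 + 15/184 = 4.08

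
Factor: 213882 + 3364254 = 2^3*3^1*29^1*53^1 * 97^1 = 3578136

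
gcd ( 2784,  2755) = 29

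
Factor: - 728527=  - 728527^1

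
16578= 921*18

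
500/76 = 125/19  =  6.58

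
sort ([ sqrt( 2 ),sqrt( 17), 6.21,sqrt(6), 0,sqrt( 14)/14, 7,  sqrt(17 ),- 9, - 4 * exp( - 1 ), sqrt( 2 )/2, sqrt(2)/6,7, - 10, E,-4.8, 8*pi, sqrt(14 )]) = [ - 10,  -  9,-4.8, - 4*exp( - 1 ), 0 , sqrt( 2)/6,  sqrt( 14)/14,sqrt( 2 ) /2, sqrt ( 2 ), sqrt( 6 ), E,sqrt( 14),  sqrt( 17 ) , sqrt( 17 ), 6.21,7, 7,8*pi]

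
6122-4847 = 1275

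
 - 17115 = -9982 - 7133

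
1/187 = 1/187 = 0.01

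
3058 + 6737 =9795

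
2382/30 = 79 + 2/5 = 79.40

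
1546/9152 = 773/4576 = 0.17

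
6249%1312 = 1001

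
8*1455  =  11640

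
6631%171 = 133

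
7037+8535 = 15572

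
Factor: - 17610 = -2^1*3^1*5^1*587^1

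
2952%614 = 496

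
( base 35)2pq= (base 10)3351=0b110100010111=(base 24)5jf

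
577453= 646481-69028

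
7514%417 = 8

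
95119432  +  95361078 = 190480510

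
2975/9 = 2975/9 = 330.56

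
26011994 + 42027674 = 68039668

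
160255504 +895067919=1055323423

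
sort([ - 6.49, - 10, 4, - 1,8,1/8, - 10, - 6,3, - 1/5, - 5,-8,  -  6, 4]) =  [ - 10, - 10, - 8, - 6.49, - 6, - 6,  -  5,- 1, - 1/5, 1/8,  3,4, 4, 8 ] 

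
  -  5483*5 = -27415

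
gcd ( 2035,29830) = 5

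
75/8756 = 75/8756 =0.01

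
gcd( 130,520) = 130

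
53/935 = 53/935  =  0.06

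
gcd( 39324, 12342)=6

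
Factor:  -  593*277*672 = -2^5*3^1*7^1 * 277^1*593^1= - 110383392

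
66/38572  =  33/19286= 0.00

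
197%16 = 5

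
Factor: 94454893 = 13^1* 7265761^1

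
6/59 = 6/59 =0.10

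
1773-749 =1024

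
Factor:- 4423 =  - 4423^1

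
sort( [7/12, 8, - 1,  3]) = [ - 1,7/12, 3,  8]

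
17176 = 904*19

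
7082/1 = 7082   =  7082.00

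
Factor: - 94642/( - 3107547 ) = 2^1*3^( - 2) * 79^1*487^( - 1) * 599^1*709^ ( - 1) 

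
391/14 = 391/14 = 27.93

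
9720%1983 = 1788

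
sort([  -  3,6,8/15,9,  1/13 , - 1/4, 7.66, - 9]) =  [ - 9, - 3,  -  1/4,1/13, 8/15,  6, 7.66,9]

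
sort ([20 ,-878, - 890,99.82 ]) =[- 890, - 878, 20,99.82 ] 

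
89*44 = 3916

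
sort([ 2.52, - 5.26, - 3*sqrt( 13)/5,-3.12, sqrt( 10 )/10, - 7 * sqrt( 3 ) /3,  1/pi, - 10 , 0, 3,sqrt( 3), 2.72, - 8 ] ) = [ - 10, - 8  , - 5.26, - 7* sqrt( 3)/3,-3.12, - 3*sqrt ( 13 ) /5,  0, sqrt( 10)/10, 1/pi, sqrt ( 3),2.52, 2.72 , 3] 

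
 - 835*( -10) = 8350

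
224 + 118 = 342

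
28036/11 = 2548 + 8/11 = 2548.73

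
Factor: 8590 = 2^1*5^1*859^1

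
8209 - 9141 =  - 932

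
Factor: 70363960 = 2^3*5^1*1231^1*1429^1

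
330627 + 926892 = 1257519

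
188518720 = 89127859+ 99390861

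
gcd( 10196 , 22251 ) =1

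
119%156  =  119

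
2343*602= 1410486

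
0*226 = 0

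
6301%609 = 211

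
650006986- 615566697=34440289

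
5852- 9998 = - 4146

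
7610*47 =357670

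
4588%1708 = 1172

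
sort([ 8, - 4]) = [ - 4,8] 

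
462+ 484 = 946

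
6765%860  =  745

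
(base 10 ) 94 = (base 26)3g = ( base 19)4i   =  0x5e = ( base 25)3J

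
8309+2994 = 11303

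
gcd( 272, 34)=34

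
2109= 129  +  1980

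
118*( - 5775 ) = - 681450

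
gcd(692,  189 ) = 1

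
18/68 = 9/34 = 0.26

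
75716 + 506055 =581771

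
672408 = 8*84051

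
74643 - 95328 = -20685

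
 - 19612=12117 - 31729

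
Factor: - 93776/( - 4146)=46888/2073 = 2^3*3^( - 1 ) * 691^( - 1) * 5861^1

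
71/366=71/366 = 0.19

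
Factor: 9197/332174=17/614 =2^ ( -1)*17^1*307^(-1)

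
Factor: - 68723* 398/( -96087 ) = 27351754/96087 = 2^1*3^( - 1)*19^1*199^1*3617^1*32029^(-1 ) 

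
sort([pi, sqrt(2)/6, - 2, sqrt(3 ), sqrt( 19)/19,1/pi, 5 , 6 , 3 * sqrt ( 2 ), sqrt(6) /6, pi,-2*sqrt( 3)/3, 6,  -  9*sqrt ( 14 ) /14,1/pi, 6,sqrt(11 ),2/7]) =[ - 9 * sqrt (14 ) /14, -2,-2*sqrt(3)/3 , sqrt( 19)/19,sqrt(2) /6,2/7, 1/pi, 1/pi,sqrt(6)/6, sqrt( 3), pi , pi,  sqrt(11), 3*sqrt( 2),5, 6, 6, 6 ]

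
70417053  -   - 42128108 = 112545161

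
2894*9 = 26046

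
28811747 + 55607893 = 84419640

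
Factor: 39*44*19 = 2^2*3^1*11^1 * 13^1 *19^1=32604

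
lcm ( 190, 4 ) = 380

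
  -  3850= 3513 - 7363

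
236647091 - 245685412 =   -  9038321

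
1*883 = 883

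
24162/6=4027 = 4027.00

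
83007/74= 1121  +  53/74 = 1121.72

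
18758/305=18758/305 = 61.50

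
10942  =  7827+3115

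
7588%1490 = 138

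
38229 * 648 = 24772392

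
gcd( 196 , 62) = 2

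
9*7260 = 65340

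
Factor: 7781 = 31^1 * 251^1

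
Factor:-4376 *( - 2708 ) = 2^5*547^1* 677^1  =  11850208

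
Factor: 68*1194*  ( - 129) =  - 2^3 * 3^2*17^1 * 43^1*199^1 = -10473768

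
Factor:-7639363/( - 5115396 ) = 2^( -2)*3^ (-1 )*11^(-2)*13^ ( - 1 )*271^( - 1 )*7639363^1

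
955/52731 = 955/52731 = 0.02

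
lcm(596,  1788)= 1788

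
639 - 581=58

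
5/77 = 5/77 = 0.06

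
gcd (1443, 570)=3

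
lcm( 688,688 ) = 688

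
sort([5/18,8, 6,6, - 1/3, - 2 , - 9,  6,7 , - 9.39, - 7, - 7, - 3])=[ - 9.39, - 9, - 7,  -  7,-3,-2,  -  1/3,5/18,6,6,6,7,8 ]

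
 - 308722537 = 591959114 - 900681651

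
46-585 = - 539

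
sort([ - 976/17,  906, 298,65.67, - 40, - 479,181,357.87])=[ - 479, - 976/17,-40, 65.67, 181, 298, 357.87,906] 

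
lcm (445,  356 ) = 1780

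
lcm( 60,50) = 300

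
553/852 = 553/852 =0.65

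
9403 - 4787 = 4616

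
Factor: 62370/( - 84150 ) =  - 63/85 = - 3^2*5^( - 1 ) * 7^1*17^ ( - 1 )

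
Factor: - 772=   -  2^2*193^1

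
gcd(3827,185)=1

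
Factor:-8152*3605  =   - 2^3*5^1*7^1*103^1*1019^1  =  - 29387960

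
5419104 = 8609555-3190451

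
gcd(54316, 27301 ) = 1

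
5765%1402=157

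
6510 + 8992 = 15502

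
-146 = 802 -948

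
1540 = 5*308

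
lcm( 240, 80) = 240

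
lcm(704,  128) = 1408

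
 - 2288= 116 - 2404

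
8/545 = 8/545 = 0.01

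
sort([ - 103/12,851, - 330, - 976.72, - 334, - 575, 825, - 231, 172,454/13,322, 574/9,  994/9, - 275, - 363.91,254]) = [ - 976.72,-575, - 363.91, - 334, - 330 , - 275, - 231, - 103/12 , 454/13,574/9, 994/9,172,254, 322,825,851 ]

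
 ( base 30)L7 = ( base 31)KH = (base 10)637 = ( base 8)1175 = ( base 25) 10C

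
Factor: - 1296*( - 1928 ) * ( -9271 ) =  - 23165336448 = -2^7 * 3^4*73^1*127^1 *241^1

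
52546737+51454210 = 104000947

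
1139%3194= 1139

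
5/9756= 5/9756 =0.00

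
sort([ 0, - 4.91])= [  -  4.91,0] 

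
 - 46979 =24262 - 71241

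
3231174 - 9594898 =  - 6363724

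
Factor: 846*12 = 10152 = 2^3*3^3*47^1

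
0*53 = 0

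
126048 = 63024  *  2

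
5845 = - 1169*( -5) 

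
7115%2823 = 1469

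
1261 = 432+829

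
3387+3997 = 7384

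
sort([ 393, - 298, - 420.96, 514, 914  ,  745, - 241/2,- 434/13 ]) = [  -  420.96, - 298, - 241/2, - 434/13, 393, 514,745,914]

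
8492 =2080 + 6412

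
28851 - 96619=-67768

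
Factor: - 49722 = -2^1 * 3^1*8287^1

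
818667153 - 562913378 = 255753775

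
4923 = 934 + 3989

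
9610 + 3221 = 12831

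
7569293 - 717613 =6851680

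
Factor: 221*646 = 2^1*13^1*17^2* 19^1   =  142766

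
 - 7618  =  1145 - 8763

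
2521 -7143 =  - 4622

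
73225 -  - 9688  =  82913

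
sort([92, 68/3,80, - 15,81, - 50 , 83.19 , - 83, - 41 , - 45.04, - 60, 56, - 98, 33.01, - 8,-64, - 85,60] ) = [  -  98 , -85,-83, - 64, - 60, - 50 , - 45.04,-41,-15, - 8 , 68/3, 33.01, 56, 60,80,81, 83.19,92]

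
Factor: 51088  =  2^4*31^1*103^1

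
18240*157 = 2863680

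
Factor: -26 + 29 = 3^1=3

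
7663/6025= 7663/6025 = 1.27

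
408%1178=408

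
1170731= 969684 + 201047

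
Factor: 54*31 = 2^1*3^3*31^1  =  1674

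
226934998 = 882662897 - 655727899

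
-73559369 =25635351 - 99194720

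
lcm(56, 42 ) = 168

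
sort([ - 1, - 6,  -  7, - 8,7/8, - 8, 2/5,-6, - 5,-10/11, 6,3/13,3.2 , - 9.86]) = [ - 9.86 , - 8, - 8, - 7,-6, - 6, - 5, - 1, - 10/11,  3/13,  2/5, 7/8, 3.2,6]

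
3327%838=813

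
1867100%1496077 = 371023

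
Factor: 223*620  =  138260 = 2^2*5^1*31^1*223^1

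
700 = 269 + 431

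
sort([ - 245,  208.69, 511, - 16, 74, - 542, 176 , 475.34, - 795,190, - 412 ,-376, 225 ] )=[ - 795, - 542, - 412, - 376,  -  245, - 16,74,176, 190, 208.69,225 , 475.34,511]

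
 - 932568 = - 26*35868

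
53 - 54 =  - 1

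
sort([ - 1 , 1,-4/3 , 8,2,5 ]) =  [ - 4/3, - 1,  1, 2, 5,  8] 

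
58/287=58/287= 0.20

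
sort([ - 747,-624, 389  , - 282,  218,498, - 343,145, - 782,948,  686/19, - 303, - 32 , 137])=[ - 782, - 747, - 624, - 343, - 303, - 282, - 32, 686/19, 137 , 145,218, 389 , 498 , 948] 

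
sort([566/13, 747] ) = [ 566/13,747]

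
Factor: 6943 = 53^1*131^1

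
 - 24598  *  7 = - 172186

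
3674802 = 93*39514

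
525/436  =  1 + 89/436 = 1.20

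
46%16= 14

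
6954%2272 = 138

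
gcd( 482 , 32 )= 2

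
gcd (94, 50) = 2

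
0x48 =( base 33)26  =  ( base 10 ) 72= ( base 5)242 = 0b1001000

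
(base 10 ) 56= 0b111000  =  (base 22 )2C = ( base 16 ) 38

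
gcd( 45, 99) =9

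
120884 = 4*30221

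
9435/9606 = 3145/3202 = 0.98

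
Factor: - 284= - 2^2 * 71^1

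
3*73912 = 221736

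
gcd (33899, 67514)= 1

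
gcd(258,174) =6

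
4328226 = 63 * 68702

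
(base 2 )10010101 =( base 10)149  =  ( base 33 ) 4H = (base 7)302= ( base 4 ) 2111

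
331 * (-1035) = -342585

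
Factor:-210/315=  - 2/3=-2^1 * 3^( - 1) 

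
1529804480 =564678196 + 965126284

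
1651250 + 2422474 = 4073724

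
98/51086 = 7/3649=0.00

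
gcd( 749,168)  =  7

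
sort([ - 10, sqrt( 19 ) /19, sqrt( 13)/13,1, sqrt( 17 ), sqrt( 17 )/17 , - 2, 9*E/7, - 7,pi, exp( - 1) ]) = [ - 10 , - 7, - 2,  sqrt(19 )/19, sqrt( 17 )/17,sqrt( 13 ) /13,exp( - 1 ),1, pi, 9*E/7 , sqrt( 17 ) ]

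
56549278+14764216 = 71313494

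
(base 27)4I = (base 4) 1332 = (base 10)126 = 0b1111110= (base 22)5G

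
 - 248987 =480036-729023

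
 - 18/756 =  - 1/42=- 0.02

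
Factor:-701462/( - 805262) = 350731^1*402631^ ( - 1) = 350731/402631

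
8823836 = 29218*302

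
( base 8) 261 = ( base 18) 9f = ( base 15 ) bc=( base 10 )177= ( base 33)5c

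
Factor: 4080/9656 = 30/71=2^1*3^1*5^1*71^( -1 ) 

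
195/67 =195/67 = 2.91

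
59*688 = 40592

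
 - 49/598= -1 + 549/598 = - 0.08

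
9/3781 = 9/3781 =0.00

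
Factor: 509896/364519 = 2^3*479^( - 1)*761^( - 1 ) * 63737^1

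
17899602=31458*569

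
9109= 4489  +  4620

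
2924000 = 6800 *430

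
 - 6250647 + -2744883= - 8995530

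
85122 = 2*42561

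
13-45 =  - 32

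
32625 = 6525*5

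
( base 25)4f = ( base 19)61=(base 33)3G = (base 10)115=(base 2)1110011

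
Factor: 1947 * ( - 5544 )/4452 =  - 2^1 * 3^2* 11^2*53^(  -  1)*59^1 = - 128502/53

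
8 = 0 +8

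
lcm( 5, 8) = 40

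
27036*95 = 2568420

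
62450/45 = 1387 + 7/9 = 1387.78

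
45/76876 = 45/76876 = 0.00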